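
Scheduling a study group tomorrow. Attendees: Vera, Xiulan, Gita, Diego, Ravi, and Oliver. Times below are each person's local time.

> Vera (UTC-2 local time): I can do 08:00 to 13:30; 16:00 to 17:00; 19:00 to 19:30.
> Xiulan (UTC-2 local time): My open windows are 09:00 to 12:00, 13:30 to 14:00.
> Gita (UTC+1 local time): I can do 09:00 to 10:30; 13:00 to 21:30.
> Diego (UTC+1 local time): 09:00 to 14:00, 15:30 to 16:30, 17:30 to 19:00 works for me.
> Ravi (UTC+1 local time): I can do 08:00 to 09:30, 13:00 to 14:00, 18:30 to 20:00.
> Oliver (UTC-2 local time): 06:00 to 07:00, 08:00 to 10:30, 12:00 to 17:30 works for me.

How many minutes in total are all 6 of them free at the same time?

30

Vera in UTC: 10:00-15:30, 18:00-19:00, 21:00-21:30 (add 2h to convert from UTC-2).
Xiulan in UTC: 11:00-14:00, 15:30-16:00 (add 2h to convert from UTC-2).
Gita in UTC: 08:00-09:30, 12:00-20:30 (subtract 1h to convert from UTC+1).
Diego in UTC: 08:00-13:00, 14:30-15:30, 16:30-18:00 (subtract 1h to convert from UTC+1).
Ravi in UTC: 07:00-08:30, 12:00-13:00, 17:30-19:00 (subtract 1h to convert from UTC+1).
Oliver in UTC: 08:00-09:00, 10:00-12:30, 14:00-19:30 (add 2h to convert from UTC-2).
Vera ∩ Xiulan: 11:00-14:00.
Vera ∩ Xiulan ∩ Gita: 12:00-14:00.
Vera ∩ Xiulan ∩ Gita ∩ Diego: 12:00-13:00.
Vera ∩ Xiulan ∩ Gita ∩ Diego ∩ Ravi: 12:00-13:00.
Vera ∩ Xiulan ∩ Gita ∩ Diego ∩ Ravi ∩ Oliver: 12:00-12:30.
Those are the intersection windows.
That's a single block of 30 minutes.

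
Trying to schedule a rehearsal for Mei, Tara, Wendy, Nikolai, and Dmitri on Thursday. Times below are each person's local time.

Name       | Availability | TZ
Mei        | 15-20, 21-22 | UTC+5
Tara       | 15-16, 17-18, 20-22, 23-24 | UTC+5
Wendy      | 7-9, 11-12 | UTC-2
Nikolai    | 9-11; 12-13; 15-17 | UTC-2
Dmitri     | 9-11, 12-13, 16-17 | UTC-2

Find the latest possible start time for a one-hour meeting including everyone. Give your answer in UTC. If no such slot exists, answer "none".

none

Mei in UTC: 10:00-15:00, 16:00-17:00 (subtract 5h to convert from UTC+5).
Tara in UTC: 10:00-11:00, 12:00-13:00, 15:00-17:00, 18:00-19:00 (subtract 5h to convert from UTC+5).
Wendy in UTC: 09:00-11:00, 13:00-14:00 (add 2h to convert from UTC-2).
Nikolai in UTC: 11:00-13:00, 14:00-15:00, 17:00-19:00 (add 2h to convert from UTC-2).
Dmitri in UTC: 11:00-13:00, 14:00-15:00, 18:00-19:00 (add 2h to convert from UTC-2).
Mei ∩ Tara: 10:00-11:00, 12:00-13:00, 16:00-17:00.
Mei ∩ Tara ∩ Wendy: 10:00-11:00.
Mei ∩ Tara ∩ Wendy ∩ Nikolai: ∅.
Mei ∩ Tara ∩ Wendy ∩ Nikolai ∩ Dmitri: ∅.
There is no time when everyone is free.
No common window is at least 60 minutes long.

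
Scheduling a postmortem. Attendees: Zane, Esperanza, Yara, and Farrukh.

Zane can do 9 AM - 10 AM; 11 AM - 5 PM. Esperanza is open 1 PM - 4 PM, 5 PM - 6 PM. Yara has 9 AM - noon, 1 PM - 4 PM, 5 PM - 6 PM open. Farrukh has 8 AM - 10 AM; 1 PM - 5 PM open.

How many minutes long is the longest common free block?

Zane ∩ Esperanza: 13:00-16:00.
Zane ∩ Esperanza ∩ Yara: 13:00-16:00.
Zane ∩ Esperanza ∩ Yara ∩ Farrukh: 13:00-16:00.
The longest is 13:00-16:00 at 180 minutes.

180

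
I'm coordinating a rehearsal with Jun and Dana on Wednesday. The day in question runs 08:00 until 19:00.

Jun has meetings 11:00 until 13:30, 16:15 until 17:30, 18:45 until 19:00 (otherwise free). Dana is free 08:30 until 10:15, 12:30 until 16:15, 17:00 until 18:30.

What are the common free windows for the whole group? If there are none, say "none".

Jun free: 08:00-11:00, 13:30-16:15, 17:30-18:45 (invert busy blocks within the working day).
Dana free: 08:30-10:15, 12:30-16:15, 17:00-18:30.
Jun ∩ Dana: 08:30-10:15, 13:30-16:15, 17:30-18:30.

08:30-10:15, 13:30-16:15, 17:30-18:30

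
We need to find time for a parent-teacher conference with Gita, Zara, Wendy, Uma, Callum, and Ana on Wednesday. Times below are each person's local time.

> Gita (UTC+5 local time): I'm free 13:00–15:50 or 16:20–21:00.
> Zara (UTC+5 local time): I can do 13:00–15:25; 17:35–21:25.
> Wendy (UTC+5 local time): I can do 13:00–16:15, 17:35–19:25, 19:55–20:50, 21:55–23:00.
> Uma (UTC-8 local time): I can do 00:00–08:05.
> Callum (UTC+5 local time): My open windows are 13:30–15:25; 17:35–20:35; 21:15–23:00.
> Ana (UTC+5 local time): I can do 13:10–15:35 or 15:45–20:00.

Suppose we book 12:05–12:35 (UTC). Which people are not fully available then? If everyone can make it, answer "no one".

Callum, Wendy, Zara

Gita in UTC: 08:00-10:50, 11:20-16:00 (subtract 5h to convert from UTC+5).
Zara in UTC: 08:00-10:25, 12:35-16:25 (subtract 5h to convert from UTC+5).
Wendy in UTC: 08:00-11:15, 12:35-14:25, 14:55-15:50, 16:55-18:00 (subtract 5h to convert from UTC+5).
Uma in UTC: 08:00-16:05 (add 8h to convert from UTC-8).
Callum in UTC: 08:30-10:25, 12:35-15:35, 16:15-18:00 (subtract 5h to convert from UTC+5).
Ana in UTC: 08:10-10:35, 10:45-15:00 (subtract 5h to convert from UTC+5).
Gita: free for 12:05-12:35. Zara: not fully free for 12:05-12:35. Wendy: not fully free for 12:05-12:35. Uma: free for 12:05-12:35. Callum: not fully free for 12:05-12:35. Ana: free for 12:05-12:35.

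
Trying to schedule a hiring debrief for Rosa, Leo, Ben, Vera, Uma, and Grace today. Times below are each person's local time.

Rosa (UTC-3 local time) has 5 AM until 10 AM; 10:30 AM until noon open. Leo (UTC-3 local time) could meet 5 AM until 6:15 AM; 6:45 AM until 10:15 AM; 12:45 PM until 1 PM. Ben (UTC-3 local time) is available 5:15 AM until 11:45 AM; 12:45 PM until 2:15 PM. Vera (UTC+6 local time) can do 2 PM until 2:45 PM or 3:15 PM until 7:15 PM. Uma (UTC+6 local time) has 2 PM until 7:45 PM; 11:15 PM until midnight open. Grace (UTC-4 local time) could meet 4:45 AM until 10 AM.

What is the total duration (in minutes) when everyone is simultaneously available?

Rosa in UTC: 08:00-13:00, 13:30-15:00 (add 3h to convert from UTC-3).
Leo in UTC: 08:00-09:15, 09:45-13:15, 15:45-16:00 (add 3h to convert from UTC-3).
Ben in UTC: 08:15-14:45, 15:45-17:15 (add 3h to convert from UTC-3).
Vera in UTC: 08:00-08:45, 09:15-13:15 (subtract 6h to convert from UTC+6).
Uma in UTC: 08:00-13:45, 17:15-18:00 (subtract 6h to convert from UTC+6).
Grace in UTC: 08:45-14:00 (add 4h to convert from UTC-4).
Rosa ∩ Leo: 08:00-09:15, 09:45-13:00.
Rosa ∩ Leo ∩ Ben: 08:15-09:15, 09:45-13:00.
Rosa ∩ Leo ∩ Ben ∩ Vera: 08:15-08:45, 09:45-13:00.
Rosa ∩ Leo ∩ Ben ∩ Vera ∩ Uma: 08:15-08:45, 09:45-13:00.
Rosa ∩ Leo ∩ Ben ∩ Vera ∩ Uma ∩ Grace: 09:45-13:00.
So the common availability across everyone is 09:45-13:00.
That's a single block of 195 minutes.

195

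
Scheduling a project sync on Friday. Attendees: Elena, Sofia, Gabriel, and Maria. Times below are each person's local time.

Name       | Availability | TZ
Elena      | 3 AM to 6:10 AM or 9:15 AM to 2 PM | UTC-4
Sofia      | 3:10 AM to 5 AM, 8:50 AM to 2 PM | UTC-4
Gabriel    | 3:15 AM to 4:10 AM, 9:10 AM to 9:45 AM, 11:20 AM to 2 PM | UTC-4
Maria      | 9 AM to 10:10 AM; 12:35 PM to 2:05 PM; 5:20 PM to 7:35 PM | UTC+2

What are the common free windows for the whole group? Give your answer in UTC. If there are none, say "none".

Elena in UTC: 07:00-10:10, 13:15-18:00 (add 4h to convert from UTC-4).
Sofia in UTC: 07:10-09:00, 12:50-18:00 (add 4h to convert from UTC-4).
Gabriel in UTC: 07:15-08:10, 13:10-13:45, 15:20-18:00 (add 4h to convert from UTC-4).
Maria in UTC: 07:00-08:10, 10:35-12:05, 15:20-17:35 (subtract 2h to convert from UTC+2).
Elena ∩ Sofia: 07:10-09:00, 13:15-18:00.
Elena ∩ Sofia ∩ Gabriel: 07:15-08:10, 13:15-13:45, 15:20-18:00.
Elena ∩ Sofia ∩ Gabriel ∩ Maria: 07:15-08:10, 15:20-17:35.

07:15-08:10, 15:20-17:35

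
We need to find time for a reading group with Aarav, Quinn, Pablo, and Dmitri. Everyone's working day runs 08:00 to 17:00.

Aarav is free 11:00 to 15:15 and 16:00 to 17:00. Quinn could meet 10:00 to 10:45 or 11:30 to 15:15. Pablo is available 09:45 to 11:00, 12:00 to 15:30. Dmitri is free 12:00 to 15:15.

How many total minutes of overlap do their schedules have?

195

Aarav ∩ Quinn: 11:30-15:15.
Aarav ∩ Quinn ∩ Pablo: 12:00-15:15.
Aarav ∩ Quinn ∩ Pablo ∩ Dmitri: 12:00-15:15.
That's a single block of 195 minutes.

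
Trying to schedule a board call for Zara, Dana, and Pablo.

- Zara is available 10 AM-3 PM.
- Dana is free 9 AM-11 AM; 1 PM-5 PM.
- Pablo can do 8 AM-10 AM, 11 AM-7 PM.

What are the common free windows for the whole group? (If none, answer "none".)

Zara ∩ Dana: 10:00-11:00, 13:00-15:00.
Zara ∩ Dana ∩ Pablo: 13:00-15:00.

13:00-15:00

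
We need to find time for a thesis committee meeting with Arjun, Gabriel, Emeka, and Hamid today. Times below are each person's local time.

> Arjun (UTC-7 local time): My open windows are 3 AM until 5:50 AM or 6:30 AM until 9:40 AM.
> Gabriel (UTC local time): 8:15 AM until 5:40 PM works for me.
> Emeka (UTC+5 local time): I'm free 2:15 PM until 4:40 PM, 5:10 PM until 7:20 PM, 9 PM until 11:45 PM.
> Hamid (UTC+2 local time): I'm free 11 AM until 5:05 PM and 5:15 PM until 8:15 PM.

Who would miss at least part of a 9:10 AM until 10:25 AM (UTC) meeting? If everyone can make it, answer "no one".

Arjun in UTC: 10:00-12:50, 13:30-16:40 (add 7h to convert from UTC-7).
Gabriel in UTC: 08:15-17:40.
Emeka in UTC: 09:15-11:40, 12:10-14:20, 16:00-18:45 (subtract 5h to convert from UTC+5).
Hamid in UTC: 09:00-15:05, 15:15-18:15 (subtract 2h to convert from UTC+2).
Arjun: not fully free for 09:10-10:25. Gabriel: free for 09:10-10:25. Emeka: not fully free for 09:10-10:25. Hamid: free for 09:10-10:25.

Arjun, Emeka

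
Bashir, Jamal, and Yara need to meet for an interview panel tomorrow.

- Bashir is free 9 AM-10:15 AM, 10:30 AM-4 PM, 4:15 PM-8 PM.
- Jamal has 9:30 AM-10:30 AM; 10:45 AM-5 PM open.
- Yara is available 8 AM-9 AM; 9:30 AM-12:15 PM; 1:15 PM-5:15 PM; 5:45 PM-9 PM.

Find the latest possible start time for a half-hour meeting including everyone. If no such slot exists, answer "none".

16:30

Bashir ∩ Jamal: 09:30-10:15, 10:45-16:00, 16:15-17:00.
Bashir ∩ Jamal ∩ Yara: 09:30-10:15, 10:45-12:15, 13:15-16:00, 16:15-17:00.
The last common window of at least 30 minutes is 16:15-17:00; a 30-minute meeting can start as late as 16:30 and still end by 17:00.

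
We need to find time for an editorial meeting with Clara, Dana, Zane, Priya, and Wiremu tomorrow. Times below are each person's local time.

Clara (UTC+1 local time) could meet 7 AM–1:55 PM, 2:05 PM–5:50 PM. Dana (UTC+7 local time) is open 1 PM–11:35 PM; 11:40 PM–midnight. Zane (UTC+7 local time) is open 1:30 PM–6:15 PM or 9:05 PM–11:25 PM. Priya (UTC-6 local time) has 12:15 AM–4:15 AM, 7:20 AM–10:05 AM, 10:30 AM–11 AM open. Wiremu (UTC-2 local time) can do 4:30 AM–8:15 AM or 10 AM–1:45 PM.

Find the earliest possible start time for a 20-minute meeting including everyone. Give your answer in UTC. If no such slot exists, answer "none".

Clara in UTC: 06:00-12:55, 13:05-16:50 (subtract 1h to convert from UTC+1).
Dana in UTC: 06:00-16:35, 16:40-17:00 (subtract 7h to convert from UTC+7).
Zane in UTC: 06:30-11:15, 14:05-16:25 (subtract 7h to convert from UTC+7).
Priya in UTC: 06:15-10:15, 13:20-16:05, 16:30-17:00 (add 6h to convert from UTC-6).
Wiremu in UTC: 06:30-10:15, 12:00-15:45 (add 2h to convert from UTC-2).
Clara ∩ Dana: 06:00-12:55, 13:05-16:35, 16:40-16:50.
Clara ∩ Dana ∩ Zane: 06:30-11:15, 14:05-16:25.
Clara ∩ Dana ∩ Zane ∩ Priya: 06:30-10:15, 14:05-16:05.
Clara ∩ Dana ∩ Zane ∩ Priya ∩ Wiremu: 06:30-10:15, 14:05-15:45.
The first common window of at least 20 minutes is 06:30-10:15, so the earliest start is 06:30.

06:30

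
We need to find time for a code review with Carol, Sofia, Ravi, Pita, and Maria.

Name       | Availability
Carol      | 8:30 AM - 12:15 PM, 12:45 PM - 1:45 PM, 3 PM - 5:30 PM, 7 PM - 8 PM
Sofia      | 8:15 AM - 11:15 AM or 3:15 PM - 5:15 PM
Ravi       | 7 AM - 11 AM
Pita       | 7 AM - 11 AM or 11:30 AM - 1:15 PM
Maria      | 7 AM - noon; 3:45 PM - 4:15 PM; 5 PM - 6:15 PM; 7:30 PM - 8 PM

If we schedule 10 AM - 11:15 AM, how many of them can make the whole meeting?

3

Carol, Sofia, and Maria can make the full 10:00-11:15 slot — that's 3.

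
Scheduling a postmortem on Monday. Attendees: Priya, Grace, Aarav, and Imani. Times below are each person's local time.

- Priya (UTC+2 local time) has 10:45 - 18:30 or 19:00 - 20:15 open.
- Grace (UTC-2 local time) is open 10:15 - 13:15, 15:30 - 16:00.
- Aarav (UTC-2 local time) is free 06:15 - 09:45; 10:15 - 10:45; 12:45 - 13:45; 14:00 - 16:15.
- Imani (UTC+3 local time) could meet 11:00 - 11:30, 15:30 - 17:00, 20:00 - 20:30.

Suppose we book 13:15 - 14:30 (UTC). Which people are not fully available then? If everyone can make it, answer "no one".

Aarav, Imani

Priya in UTC: 08:45-16:30, 17:00-18:15 (subtract 2h to convert from UTC+2).
Grace in UTC: 12:15-15:15, 17:30-18:00 (add 2h to convert from UTC-2).
Aarav in UTC: 08:15-11:45, 12:15-12:45, 14:45-15:45, 16:00-18:15 (add 2h to convert from UTC-2).
Imani in UTC: 08:00-08:30, 12:30-14:00, 17:00-17:30 (subtract 3h to convert from UTC+3).
Priya: free for 13:15-14:30. Grace: free for 13:15-14:30. Aarav: not fully free for 13:15-14:30. Imani: not fully free for 13:15-14:30.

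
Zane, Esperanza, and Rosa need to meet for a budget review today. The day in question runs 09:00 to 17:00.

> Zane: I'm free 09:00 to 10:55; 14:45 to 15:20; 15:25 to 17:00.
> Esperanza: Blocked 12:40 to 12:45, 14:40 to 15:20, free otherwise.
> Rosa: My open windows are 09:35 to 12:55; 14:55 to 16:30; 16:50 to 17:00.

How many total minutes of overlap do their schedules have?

155

Zane free: 09:00-10:55, 14:45-15:20, 15:25-17:00.
Esperanza free: 09:00-12:40, 12:45-14:40, 15:20-17:00 (invert busy blocks within the working day).
Rosa free: 09:35-12:55, 14:55-16:30, 16:50-17:00.
Zane ∩ Esperanza: 09:00-10:55, 15:25-17:00.
Zane ∩ Esperanza ∩ Rosa: 09:35-10:55, 15:25-16:30, 16:50-17:00.
Summing the common windows: 80 + 65 + 10 = 155 minutes.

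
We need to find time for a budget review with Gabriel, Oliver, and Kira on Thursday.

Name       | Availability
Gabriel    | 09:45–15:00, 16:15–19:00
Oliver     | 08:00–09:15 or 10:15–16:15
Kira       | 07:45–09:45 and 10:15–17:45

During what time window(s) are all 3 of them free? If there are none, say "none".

Gabriel ∩ Oliver: 10:15-15:00.
Gabriel ∩ Oliver ∩ Kira: 10:15-15:00.

10:15-15:00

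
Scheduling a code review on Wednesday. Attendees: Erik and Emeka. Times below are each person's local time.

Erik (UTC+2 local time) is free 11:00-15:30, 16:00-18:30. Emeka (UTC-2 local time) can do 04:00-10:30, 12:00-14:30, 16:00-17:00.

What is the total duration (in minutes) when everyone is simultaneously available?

360

Erik in UTC: 09:00-13:30, 14:00-16:30 (subtract 2h to convert from UTC+2).
Emeka in UTC: 06:00-12:30, 14:00-16:30, 18:00-19:00 (add 2h to convert from UTC-2).
Erik ∩ Emeka: 09:00-12:30, 14:00-16:30.
Summing the common windows: 210 + 150 = 360 minutes.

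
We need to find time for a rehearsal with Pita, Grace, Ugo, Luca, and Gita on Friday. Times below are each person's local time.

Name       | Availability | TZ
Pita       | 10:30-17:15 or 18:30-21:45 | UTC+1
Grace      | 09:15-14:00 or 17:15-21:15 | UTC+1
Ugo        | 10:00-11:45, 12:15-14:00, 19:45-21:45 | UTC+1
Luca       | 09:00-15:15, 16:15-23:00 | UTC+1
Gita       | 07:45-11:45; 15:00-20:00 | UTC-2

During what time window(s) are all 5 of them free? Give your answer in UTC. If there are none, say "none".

Pita in UTC: 09:30-16:15, 17:30-20:45 (subtract 1h to convert from UTC+1).
Grace in UTC: 08:15-13:00, 16:15-20:15 (subtract 1h to convert from UTC+1).
Ugo in UTC: 09:00-10:45, 11:15-13:00, 18:45-20:45 (subtract 1h to convert from UTC+1).
Luca in UTC: 08:00-14:15, 15:15-22:00 (subtract 1h to convert from UTC+1).
Gita in UTC: 09:45-13:45, 17:00-22:00 (add 2h to convert from UTC-2).
Pita ∩ Grace: 09:30-13:00, 17:30-20:15.
Pita ∩ Grace ∩ Ugo: 09:30-10:45, 11:15-13:00, 18:45-20:15.
Pita ∩ Grace ∩ Ugo ∩ Luca: 09:30-10:45, 11:15-13:00, 18:45-20:15.
Pita ∩ Grace ∩ Ugo ∩ Luca ∩ Gita: 09:45-10:45, 11:15-13:00, 18:45-20:15.

09:45-10:45, 11:15-13:00, 18:45-20:15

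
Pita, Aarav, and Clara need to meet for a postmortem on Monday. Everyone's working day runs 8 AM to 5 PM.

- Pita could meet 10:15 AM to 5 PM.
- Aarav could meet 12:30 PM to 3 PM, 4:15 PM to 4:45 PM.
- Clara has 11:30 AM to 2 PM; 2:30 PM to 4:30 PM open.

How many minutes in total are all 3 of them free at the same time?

Pita ∩ Aarav: 12:30-15:00, 16:15-16:45.
Pita ∩ Aarav ∩ Clara: 12:30-14:00, 14:30-15:00, 16:15-16:30.
Summing the common windows: 90 + 30 + 15 = 135 minutes.

135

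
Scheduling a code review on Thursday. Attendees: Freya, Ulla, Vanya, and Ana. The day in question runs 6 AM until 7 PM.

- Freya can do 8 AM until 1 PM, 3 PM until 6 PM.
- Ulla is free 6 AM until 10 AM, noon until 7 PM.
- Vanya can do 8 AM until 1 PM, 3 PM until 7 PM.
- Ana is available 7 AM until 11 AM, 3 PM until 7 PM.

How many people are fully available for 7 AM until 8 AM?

2

Ulla and Ana can make the full 07:00-08:00 slot — that's 2.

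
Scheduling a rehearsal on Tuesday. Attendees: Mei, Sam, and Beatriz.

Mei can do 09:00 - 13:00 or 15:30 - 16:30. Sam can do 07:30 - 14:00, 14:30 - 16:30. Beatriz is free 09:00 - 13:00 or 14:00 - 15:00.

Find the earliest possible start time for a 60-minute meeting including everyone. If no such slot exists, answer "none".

Mei ∩ Sam: 09:00-13:00, 15:30-16:30.
Mei ∩ Sam ∩ Beatriz: 09:00-13:00.
The first common window of at least 60 minutes is 09:00-13:00, so the earliest start is 09:00.

09:00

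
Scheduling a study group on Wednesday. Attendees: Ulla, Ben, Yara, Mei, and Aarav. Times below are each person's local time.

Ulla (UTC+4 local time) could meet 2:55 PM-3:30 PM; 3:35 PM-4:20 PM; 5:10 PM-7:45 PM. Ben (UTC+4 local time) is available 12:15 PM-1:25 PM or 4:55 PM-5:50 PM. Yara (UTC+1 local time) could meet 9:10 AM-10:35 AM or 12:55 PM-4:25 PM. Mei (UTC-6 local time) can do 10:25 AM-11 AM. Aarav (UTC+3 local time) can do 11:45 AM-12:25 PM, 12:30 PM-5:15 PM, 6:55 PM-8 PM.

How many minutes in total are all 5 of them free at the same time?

Ulla in UTC: 10:55-11:30, 11:35-12:20, 13:10-15:45 (subtract 4h to convert from UTC+4).
Ben in UTC: 08:15-09:25, 12:55-13:50 (subtract 4h to convert from UTC+4).
Yara in UTC: 08:10-09:35, 11:55-15:25 (subtract 1h to convert from UTC+1).
Mei in UTC: 16:25-17:00 (add 6h to convert from UTC-6).
Aarav in UTC: 08:45-09:25, 09:30-14:15, 15:55-17:00 (subtract 3h to convert from UTC+3).
Ulla ∩ Ben: 13:10-13:50.
Ulla ∩ Ben ∩ Yara: 13:10-13:50.
Ulla ∩ Ben ∩ Yara ∩ Mei: ∅.
Ulla ∩ Ben ∩ Yara ∩ Mei ∩ Aarav: ∅.
There is no time when everyone is free.
There is no common window, so the total is 0 minutes.

0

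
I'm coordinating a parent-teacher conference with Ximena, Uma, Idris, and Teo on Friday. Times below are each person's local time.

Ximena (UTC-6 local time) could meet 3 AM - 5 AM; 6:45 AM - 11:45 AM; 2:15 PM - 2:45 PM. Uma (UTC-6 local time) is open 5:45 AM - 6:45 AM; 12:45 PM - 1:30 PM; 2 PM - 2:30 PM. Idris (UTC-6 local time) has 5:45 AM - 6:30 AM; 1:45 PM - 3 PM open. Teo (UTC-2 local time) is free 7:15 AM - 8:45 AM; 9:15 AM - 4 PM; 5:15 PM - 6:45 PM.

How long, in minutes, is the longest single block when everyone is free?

15

Ximena in UTC: 09:00-11:00, 12:45-17:45, 20:15-20:45 (add 6h to convert from UTC-6).
Uma in UTC: 11:45-12:45, 18:45-19:30, 20:00-20:30 (add 6h to convert from UTC-6).
Idris in UTC: 11:45-12:30, 19:45-21:00 (add 6h to convert from UTC-6).
Teo in UTC: 09:15-10:45, 11:15-18:00, 19:15-20:45 (add 2h to convert from UTC-2).
Ximena ∩ Uma: 20:15-20:30.
Ximena ∩ Uma ∩ Idris: 20:15-20:30.
Ximena ∩ Uma ∩ Idris ∩ Teo: 20:15-20:30.
The longest is 20:15-20:30 at 15 minutes.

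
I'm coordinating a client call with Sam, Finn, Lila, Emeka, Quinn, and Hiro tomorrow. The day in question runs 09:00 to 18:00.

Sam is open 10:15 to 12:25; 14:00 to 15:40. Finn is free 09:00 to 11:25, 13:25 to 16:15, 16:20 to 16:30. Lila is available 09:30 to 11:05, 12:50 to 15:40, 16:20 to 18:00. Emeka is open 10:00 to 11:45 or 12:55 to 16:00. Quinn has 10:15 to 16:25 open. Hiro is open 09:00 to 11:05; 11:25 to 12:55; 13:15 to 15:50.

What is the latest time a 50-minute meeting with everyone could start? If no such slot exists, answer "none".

14:50

Sam ∩ Finn: 10:15-11:25, 14:00-15:40.
Sam ∩ Finn ∩ Lila: 10:15-11:05, 14:00-15:40.
Sam ∩ Finn ∩ Lila ∩ Emeka: 10:15-11:05, 14:00-15:40.
Sam ∩ Finn ∩ Lila ∩ Emeka ∩ Quinn: 10:15-11:05, 14:00-15:40.
Sam ∩ Finn ∩ Lila ∩ Emeka ∩ Quinn ∩ Hiro: 10:15-11:05, 14:00-15:40.
The last common window of at least 50 minutes is 14:00-15:40; a 50-minute meeting can start as late as 14:50 and still end by 15:40.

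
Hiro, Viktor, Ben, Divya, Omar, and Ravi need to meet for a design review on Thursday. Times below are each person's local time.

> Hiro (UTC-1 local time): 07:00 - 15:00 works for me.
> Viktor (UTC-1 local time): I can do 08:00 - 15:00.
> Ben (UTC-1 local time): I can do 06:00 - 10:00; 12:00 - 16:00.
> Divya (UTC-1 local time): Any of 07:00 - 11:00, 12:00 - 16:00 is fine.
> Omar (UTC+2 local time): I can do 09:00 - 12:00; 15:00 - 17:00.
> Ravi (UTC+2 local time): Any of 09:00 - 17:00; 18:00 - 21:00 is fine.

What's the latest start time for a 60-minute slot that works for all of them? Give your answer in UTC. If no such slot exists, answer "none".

14:00

Hiro in UTC: 08:00-16:00 (add 1h to convert from UTC-1).
Viktor in UTC: 09:00-16:00 (add 1h to convert from UTC-1).
Ben in UTC: 07:00-11:00, 13:00-17:00 (add 1h to convert from UTC-1).
Divya in UTC: 08:00-12:00, 13:00-17:00 (add 1h to convert from UTC-1).
Omar in UTC: 07:00-10:00, 13:00-15:00 (subtract 2h to convert from UTC+2).
Ravi in UTC: 07:00-15:00, 16:00-19:00 (subtract 2h to convert from UTC+2).
Hiro ∩ Viktor: 09:00-16:00.
Hiro ∩ Viktor ∩ Ben: 09:00-11:00, 13:00-16:00.
Hiro ∩ Viktor ∩ Ben ∩ Divya: 09:00-11:00, 13:00-16:00.
Hiro ∩ Viktor ∩ Ben ∩ Divya ∩ Omar: 09:00-10:00, 13:00-15:00.
Hiro ∩ Viktor ∩ Ben ∩ Divya ∩ Omar ∩ Ravi: 09:00-10:00, 13:00-15:00.
The last common window of at least 60 minutes is 13:00-15:00; a 60-minute meeting can start as late as 14:00 and still end by 15:00.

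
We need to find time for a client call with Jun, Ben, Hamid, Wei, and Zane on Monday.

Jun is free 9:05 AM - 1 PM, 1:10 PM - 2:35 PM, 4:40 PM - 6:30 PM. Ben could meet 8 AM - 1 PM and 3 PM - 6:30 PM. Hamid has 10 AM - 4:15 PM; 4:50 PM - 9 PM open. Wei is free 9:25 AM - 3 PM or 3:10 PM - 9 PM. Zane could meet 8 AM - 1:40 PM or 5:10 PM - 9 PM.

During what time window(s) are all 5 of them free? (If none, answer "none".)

10:00-13:00, 17:10-18:30

Jun ∩ Ben: 09:05-13:00, 16:40-18:30.
Jun ∩ Ben ∩ Hamid: 10:00-13:00, 16:50-18:30.
Jun ∩ Ben ∩ Hamid ∩ Wei: 10:00-13:00, 16:50-18:30.
Jun ∩ Ben ∩ Hamid ∩ Wei ∩ Zane: 10:00-13:00, 17:10-18:30.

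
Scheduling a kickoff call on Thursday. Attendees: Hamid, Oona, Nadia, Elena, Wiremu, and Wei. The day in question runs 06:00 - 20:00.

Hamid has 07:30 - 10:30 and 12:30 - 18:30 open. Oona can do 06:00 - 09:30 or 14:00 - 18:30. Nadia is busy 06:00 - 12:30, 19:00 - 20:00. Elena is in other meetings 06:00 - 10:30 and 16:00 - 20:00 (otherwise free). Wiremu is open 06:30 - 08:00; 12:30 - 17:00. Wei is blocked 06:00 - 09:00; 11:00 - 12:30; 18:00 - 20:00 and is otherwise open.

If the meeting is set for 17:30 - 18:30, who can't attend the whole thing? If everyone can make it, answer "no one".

Hamid free: 07:30-10:30, 12:30-18:30.
Oona free: 06:00-09:30, 14:00-18:30.
Nadia free: 12:30-19:00 (invert busy blocks within the working day).
Elena free: 10:30-16:00 (invert busy blocks within the working day).
Wiremu free: 06:30-08:00, 12:30-17:00.
Wei free: 09:00-11:00, 12:30-18:00 (invert busy blocks within the working day).
Hamid: free for 17:30-18:30. Oona: free for 17:30-18:30. Nadia: free for 17:30-18:30. Elena: not fully free for 17:30-18:30. Wiremu: not fully free for 17:30-18:30. Wei: not fully free for 17:30-18:30.

Elena, Wei, Wiremu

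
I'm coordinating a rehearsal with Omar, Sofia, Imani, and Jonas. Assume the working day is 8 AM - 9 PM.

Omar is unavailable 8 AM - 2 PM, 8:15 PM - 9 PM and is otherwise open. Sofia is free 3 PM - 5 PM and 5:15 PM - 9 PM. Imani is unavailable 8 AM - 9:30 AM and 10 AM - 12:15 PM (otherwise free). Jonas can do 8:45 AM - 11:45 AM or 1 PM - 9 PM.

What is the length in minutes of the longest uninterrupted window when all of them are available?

Omar free: 14:00-20:15 (invert busy blocks within the working day).
Sofia free: 15:00-17:00, 17:15-21:00.
Imani free: 09:30-10:00, 12:15-21:00 (invert busy blocks within the working day).
Jonas free: 08:45-11:45, 13:00-21:00.
Omar ∩ Sofia: 15:00-17:00, 17:15-20:15.
Omar ∩ Sofia ∩ Imani: 15:00-17:00, 17:15-20:15.
Omar ∩ Sofia ∩ Imani ∩ Jonas: 15:00-17:00, 17:15-20:15.
The longest is 17:15-20:15 at 180 minutes.

180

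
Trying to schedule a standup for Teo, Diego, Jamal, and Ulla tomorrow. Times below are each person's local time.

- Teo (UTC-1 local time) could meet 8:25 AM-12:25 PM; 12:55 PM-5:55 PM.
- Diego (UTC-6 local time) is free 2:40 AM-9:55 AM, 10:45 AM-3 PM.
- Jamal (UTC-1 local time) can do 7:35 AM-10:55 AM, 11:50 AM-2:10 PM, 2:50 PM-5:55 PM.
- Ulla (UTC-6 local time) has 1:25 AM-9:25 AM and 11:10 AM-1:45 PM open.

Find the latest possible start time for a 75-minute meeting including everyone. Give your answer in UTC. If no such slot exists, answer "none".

17:40

Teo in UTC: 09:25-13:25, 13:55-18:55 (add 1h to convert from UTC-1).
Diego in UTC: 08:40-15:55, 16:45-21:00 (add 6h to convert from UTC-6).
Jamal in UTC: 08:35-11:55, 12:50-15:10, 15:50-18:55 (add 1h to convert from UTC-1).
Ulla in UTC: 07:25-15:25, 17:10-19:45 (add 6h to convert from UTC-6).
Teo ∩ Diego: 09:25-13:25, 13:55-15:55, 16:45-18:55.
Teo ∩ Diego ∩ Jamal: 09:25-11:55, 12:50-13:25, 13:55-15:10, 15:50-15:55, 16:45-18:55.
Teo ∩ Diego ∩ Jamal ∩ Ulla: 09:25-11:55, 12:50-13:25, 13:55-15:10, 17:10-18:55.
The last common window of at least 75 minutes is 17:10-18:55; a 75-minute meeting can start as late as 17:40 and still end by 18:55.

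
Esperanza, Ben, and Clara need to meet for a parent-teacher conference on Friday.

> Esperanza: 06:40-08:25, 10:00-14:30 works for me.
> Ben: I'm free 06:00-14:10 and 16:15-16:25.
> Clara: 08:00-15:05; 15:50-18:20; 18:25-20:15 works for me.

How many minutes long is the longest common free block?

250

Esperanza ∩ Ben: 06:40-08:25, 10:00-14:10.
Esperanza ∩ Ben ∩ Clara: 08:00-08:25, 10:00-14:10.
Those are the intersection windows.
The longest is 10:00-14:10 at 250 minutes.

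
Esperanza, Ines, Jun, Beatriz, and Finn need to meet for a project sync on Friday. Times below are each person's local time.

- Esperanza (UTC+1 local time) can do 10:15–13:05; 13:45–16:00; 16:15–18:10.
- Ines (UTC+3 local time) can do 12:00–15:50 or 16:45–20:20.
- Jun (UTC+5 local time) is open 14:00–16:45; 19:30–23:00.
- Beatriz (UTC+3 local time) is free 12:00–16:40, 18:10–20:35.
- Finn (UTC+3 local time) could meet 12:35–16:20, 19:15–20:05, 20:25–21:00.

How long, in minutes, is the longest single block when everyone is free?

Esperanza in UTC: 09:15-12:05, 12:45-15:00, 15:15-17:10 (subtract 1h to convert from UTC+1).
Ines in UTC: 09:00-12:50, 13:45-17:20 (subtract 3h to convert from UTC+3).
Jun in UTC: 09:00-11:45, 14:30-18:00 (subtract 5h to convert from UTC+5).
Beatriz in UTC: 09:00-13:40, 15:10-17:35 (subtract 3h to convert from UTC+3).
Finn in UTC: 09:35-13:20, 16:15-17:05, 17:25-18:00 (subtract 3h to convert from UTC+3).
Esperanza ∩ Ines: 09:15-12:05, 12:45-12:50, 13:45-15:00, 15:15-17:10.
Esperanza ∩ Ines ∩ Jun: 09:15-11:45, 14:30-15:00, 15:15-17:10.
Esperanza ∩ Ines ∩ Jun ∩ Beatriz: 09:15-11:45, 15:15-17:10.
Esperanza ∩ Ines ∩ Jun ∩ Beatriz ∩ Finn: 09:35-11:45, 16:15-17:05.
So the common availability across everyone is 09:35-11:45, 16:15-17:05.
The longest is 09:35-11:45 at 130 minutes.

130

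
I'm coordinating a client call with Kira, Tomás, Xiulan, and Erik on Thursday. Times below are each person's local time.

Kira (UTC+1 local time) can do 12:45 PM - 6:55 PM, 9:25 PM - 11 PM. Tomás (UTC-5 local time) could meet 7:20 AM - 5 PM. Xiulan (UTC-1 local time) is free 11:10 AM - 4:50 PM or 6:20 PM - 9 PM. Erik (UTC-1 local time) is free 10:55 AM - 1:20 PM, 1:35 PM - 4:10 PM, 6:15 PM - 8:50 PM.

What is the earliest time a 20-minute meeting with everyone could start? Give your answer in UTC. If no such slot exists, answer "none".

12:20

Kira in UTC: 11:45-17:55, 20:25-22:00 (subtract 1h to convert from UTC+1).
Tomás in UTC: 12:20-22:00 (add 5h to convert from UTC-5).
Xiulan in UTC: 12:10-17:50, 19:20-22:00 (add 1h to convert from UTC-1).
Erik in UTC: 11:55-14:20, 14:35-17:10, 19:15-21:50 (add 1h to convert from UTC-1).
Kira ∩ Tomás: 12:20-17:55, 20:25-22:00.
Kira ∩ Tomás ∩ Xiulan: 12:20-17:50, 20:25-22:00.
Kira ∩ Tomás ∩ Xiulan ∩ Erik: 12:20-14:20, 14:35-17:10, 20:25-21:50.
The first common window of at least 20 minutes is 12:20-14:20, so the earliest start is 12:20.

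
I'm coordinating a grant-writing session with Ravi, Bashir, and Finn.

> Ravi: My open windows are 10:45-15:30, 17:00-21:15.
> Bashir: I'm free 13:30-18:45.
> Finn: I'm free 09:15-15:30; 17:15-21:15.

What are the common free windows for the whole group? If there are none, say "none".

13:30-15:30, 17:15-18:45

Ravi ∩ Bashir: 13:30-15:30, 17:00-18:45.
Ravi ∩ Bashir ∩ Finn: 13:30-15:30, 17:15-18:45.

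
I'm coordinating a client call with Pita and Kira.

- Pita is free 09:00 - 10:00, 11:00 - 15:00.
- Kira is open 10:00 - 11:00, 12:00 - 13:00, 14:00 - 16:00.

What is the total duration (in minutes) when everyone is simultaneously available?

120

Pita ∩ Kira: 12:00-13:00, 14:00-15:00.
Summing the common windows: 60 + 60 = 120 minutes.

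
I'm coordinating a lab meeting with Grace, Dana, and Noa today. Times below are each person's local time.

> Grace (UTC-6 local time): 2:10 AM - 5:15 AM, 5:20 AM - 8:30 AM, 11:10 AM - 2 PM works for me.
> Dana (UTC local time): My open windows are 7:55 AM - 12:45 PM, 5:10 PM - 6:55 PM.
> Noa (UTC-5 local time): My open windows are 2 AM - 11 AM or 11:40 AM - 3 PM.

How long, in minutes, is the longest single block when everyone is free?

Grace in UTC: 08:10-11:15, 11:20-14:30, 17:10-20:00 (add 6h to convert from UTC-6).
Dana in UTC: 07:55-12:45, 17:10-18:55.
Noa in UTC: 07:00-16:00, 16:40-20:00 (add 5h to convert from UTC-5).
Grace ∩ Dana: 08:10-11:15, 11:20-12:45, 17:10-18:55.
Grace ∩ Dana ∩ Noa: 08:10-11:15, 11:20-12:45, 17:10-18:55.
Those are the intersection windows.
The longest is 08:10-11:15 at 185 minutes.

185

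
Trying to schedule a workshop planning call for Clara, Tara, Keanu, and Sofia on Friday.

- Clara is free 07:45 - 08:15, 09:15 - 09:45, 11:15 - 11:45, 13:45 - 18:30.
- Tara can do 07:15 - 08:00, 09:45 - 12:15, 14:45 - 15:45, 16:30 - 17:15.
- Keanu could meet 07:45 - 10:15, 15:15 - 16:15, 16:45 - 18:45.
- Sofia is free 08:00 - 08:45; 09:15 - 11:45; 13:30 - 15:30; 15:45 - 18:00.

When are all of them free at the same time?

Clara ∩ Tara: 07:45-08:00, 11:15-11:45, 14:45-15:45, 16:30-17:15.
Clara ∩ Tara ∩ Keanu: 07:45-08:00, 15:15-15:45, 16:45-17:15.
Clara ∩ Tara ∩ Keanu ∩ Sofia: 15:15-15:30, 16:45-17:15.

15:15-15:30, 16:45-17:15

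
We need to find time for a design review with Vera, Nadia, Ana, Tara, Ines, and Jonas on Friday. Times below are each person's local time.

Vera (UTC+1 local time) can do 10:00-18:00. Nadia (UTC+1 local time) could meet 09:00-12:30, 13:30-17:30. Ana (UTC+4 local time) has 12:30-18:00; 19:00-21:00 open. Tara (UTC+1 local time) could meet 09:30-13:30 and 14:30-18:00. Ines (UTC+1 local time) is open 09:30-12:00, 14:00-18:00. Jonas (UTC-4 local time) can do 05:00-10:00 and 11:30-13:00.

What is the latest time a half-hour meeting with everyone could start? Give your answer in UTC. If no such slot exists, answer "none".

Vera in UTC: 09:00-17:00 (subtract 1h to convert from UTC+1).
Nadia in UTC: 08:00-11:30, 12:30-16:30 (subtract 1h to convert from UTC+1).
Ana in UTC: 08:30-14:00, 15:00-17:00 (subtract 4h to convert from UTC+4).
Tara in UTC: 08:30-12:30, 13:30-17:00 (subtract 1h to convert from UTC+1).
Ines in UTC: 08:30-11:00, 13:00-17:00 (subtract 1h to convert from UTC+1).
Jonas in UTC: 09:00-14:00, 15:30-17:00 (add 4h to convert from UTC-4).
Vera ∩ Nadia: 09:00-11:30, 12:30-16:30.
Vera ∩ Nadia ∩ Ana: 09:00-11:30, 12:30-14:00, 15:00-16:30.
Vera ∩ Nadia ∩ Ana ∩ Tara: 09:00-11:30, 13:30-14:00, 15:00-16:30.
Vera ∩ Nadia ∩ Ana ∩ Tara ∩ Ines: 09:00-11:00, 13:30-14:00, 15:00-16:30.
Vera ∩ Nadia ∩ Ana ∩ Tara ∩ Ines ∩ Jonas: 09:00-11:00, 13:30-14:00, 15:30-16:30.
Those are the intersection windows.
The last common window of at least 30 minutes is 15:30-16:30; a 30-minute meeting can start as late as 16:00 and still end by 16:30.

16:00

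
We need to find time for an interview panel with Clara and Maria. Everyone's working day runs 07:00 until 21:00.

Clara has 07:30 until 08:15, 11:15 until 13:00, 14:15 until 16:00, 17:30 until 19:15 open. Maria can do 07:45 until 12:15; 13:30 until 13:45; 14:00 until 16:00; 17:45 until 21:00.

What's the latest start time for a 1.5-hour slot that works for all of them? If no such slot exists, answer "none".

Clara ∩ Maria: 07:45-08:15, 11:15-12:15, 14:15-16:00, 17:45-19:15.
The last common window of at least 90 minutes is 17:45-19:15; a 90-minute meeting can start as late as 17:45 and still end by 19:15.

17:45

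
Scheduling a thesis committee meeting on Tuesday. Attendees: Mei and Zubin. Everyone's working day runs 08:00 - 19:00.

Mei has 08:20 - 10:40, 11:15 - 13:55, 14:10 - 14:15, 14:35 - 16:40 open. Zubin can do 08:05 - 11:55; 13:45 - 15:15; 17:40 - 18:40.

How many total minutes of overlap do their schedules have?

Mei ∩ Zubin: 08:20-10:40, 11:15-11:55, 13:45-13:55, 14:10-14:15, 14:35-15:15.
Summing the common windows: 140 + 40 + 10 + 5 + 40 = 235 minutes.

235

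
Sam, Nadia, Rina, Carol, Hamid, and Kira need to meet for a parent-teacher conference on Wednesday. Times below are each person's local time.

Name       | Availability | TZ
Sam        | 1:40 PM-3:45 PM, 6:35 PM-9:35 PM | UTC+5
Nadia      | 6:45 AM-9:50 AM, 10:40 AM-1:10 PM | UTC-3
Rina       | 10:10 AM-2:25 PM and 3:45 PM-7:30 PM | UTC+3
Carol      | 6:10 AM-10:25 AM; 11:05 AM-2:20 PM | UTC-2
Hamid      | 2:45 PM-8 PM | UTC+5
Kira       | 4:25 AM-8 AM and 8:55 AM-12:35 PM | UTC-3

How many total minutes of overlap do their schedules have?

140

Sam in UTC: 08:40-10:45, 13:35-16:35 (subtract 5h to convert from UTC+5).
Nadia in UTC: 09:45-12:50, 13:40-16:10 (add 3h to convert from UTC-3).
Rina in UTC: 07:10-11:25, 12:45-16:30 (subtract 3h to convert from UTC+3).
Carol in UTC: 08:10-12:25, 13:05-16:20 (add 2h to convert from UTC-2).
Hamid in UTC: 09:45-15:00 (subtract 5h to convert from UTC+5).
Kira in UTC: 07:25-11:00, 11:55-15:35 (add 3h to convert from UTC-3).
Sam ∩ Nadia: 09:45-10:45, 13:40-16:10.
Sam ∩ Nadia ∩ Rina: 09:45-10:45, 13:40-16:10.
Sam ∩ Nadia ∩ Rina ∩ Carol: 09:45-10:45, 13:40-16:10.
Sam ∩ Nadia ∩ Rina ∩ Carol ∩ Hamid: 09:45-10:45, 13:40-15:00.
Sam ∩ Nadia ∩ Rina ∩ Carol ∩ Hamid ∩ Kira: 09:45-10:45, 13:40-15:00.
Summing the common windows: 60 + 80 = 140 minutes.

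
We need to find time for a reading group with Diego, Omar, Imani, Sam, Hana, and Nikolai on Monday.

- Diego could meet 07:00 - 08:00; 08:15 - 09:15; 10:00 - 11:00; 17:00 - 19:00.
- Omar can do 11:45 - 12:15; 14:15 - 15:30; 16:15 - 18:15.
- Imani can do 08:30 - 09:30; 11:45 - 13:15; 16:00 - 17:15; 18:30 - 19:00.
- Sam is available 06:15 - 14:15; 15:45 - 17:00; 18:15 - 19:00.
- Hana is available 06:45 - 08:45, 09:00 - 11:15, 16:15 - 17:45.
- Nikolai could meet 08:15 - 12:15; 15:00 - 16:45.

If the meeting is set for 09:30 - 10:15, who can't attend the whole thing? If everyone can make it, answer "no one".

Diego: not fully free for 09:30-10:15. Omar: not fully free for 09:30-10:15. Imani: not fully free for 09:30-10:15. Sam: free for 09:30-10:15. Hana: free for 09:30-10:15. Nikolai: free for 09:30-10:15.

Diego, Imani, Omar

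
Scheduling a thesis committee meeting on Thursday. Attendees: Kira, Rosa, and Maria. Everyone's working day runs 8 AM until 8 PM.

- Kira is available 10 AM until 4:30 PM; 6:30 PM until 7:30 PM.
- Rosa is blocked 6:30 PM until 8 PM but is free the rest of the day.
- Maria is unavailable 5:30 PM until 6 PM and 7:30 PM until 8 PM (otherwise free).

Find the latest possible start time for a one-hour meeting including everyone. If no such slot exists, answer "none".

Kira free: 10:00-16:30, 18:30-19:30.
Rosa free: 08:00-18:30 (invert busy blocks within the working day).
Maria free: 08:00-17:30, 18:00-19:30 (invert busy blocks within the working day).
Kira ∩ Rosa: 10:00-16:30.
Kira ∩ Rosa ∩ Maria: 10:00-16:30.
So the common availability across everyone is 10:00-16:30.
The last common window of at least 60 minutes is 10:00-16:30; a 60-minute meeting can start as late as 15:30 and still end by 16:30.

15:30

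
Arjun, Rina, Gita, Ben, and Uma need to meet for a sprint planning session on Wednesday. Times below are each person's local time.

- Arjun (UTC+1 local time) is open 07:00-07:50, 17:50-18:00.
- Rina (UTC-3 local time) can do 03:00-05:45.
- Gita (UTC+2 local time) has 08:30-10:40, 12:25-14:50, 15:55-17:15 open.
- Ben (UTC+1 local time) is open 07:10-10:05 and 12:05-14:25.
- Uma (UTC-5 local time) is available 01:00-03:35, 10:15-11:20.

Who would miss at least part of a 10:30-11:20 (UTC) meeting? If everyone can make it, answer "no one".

Arjun in UTC: 06:00-06:50, 16:50-17:00 (subtract 1h to convert from UTC+1).
Rina in UTC: 06:00-08:45 (add 3h to convert from UTC-3).
Gita in UTC: 06:30-08:40, 10:25-12:50, 13:55-15:15 (subtract 2h to convert from UTC+2).
Ben in UTC: 06:10-09:05, 11:05-13:25 (subtract 1h to convert from UTC+1).
Uma in UTC: 06:00-08:35, 15:15-16:20 (add 5h to convert from UTC-5).
Arjun: not fully free for 10:30-11:20. Rina: not fully free for 10:30-11:20. Gita: free for 10:30-11:20. Ben: not fully free for 10:30-11:20. Uma: not fully free for 10:30-11:20.

Arjun, Ben, Rina, Uma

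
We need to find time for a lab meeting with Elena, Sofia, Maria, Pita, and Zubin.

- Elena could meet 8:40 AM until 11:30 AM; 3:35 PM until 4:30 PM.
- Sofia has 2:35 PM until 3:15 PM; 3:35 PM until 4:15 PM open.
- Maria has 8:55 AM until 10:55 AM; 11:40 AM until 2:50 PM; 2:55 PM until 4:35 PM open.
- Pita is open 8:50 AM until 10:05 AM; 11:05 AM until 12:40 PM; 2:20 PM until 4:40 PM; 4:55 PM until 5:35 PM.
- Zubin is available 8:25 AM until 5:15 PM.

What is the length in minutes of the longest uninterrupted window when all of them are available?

Elena ∩ Sofia: 15:35-16:15.
Elena ∩ Sofia ∩ Maria: 15:35-16:15.
Elena ∩ Sofia ∩ Maria ∩ Pita: 15:35-16:15.
Elena ∩ Sofia ∩ Maria ∩ Pita ∩ Zubin: 15:35-16:15.
So the common availability across everyone is 15:35-16:15.
The longest is 15:35-16:15 at 40 minutes.

40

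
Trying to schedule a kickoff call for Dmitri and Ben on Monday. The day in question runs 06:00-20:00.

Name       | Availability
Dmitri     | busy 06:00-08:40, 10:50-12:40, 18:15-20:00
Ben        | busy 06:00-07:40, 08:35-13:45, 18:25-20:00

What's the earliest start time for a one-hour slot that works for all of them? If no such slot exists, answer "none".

13:45

Dmitri free: 08:40-10:50, 12:40-18:15 (invert busy blocks within the working day).
Ben free: 07:40-08:35, 13:45-18:25 (invert busy blocks within the working day).
Dmitri ∩ Ben: 13:45-18:15.
So the common availability across everyone is 13:45-18:15.
The first common window of at least 60 minutes is 13:45-18:15, so the earliest start is 13:45.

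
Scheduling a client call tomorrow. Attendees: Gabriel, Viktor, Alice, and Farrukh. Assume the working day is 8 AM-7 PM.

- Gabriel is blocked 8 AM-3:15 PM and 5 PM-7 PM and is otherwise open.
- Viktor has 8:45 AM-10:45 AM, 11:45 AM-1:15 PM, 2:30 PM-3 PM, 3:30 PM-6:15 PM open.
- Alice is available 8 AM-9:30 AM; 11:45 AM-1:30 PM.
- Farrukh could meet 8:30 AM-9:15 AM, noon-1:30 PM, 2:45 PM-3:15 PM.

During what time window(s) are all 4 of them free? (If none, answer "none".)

Gabriel free: 15:15-17:00 (invert busy blocks within the working day).
Viktor free: 08:45-10:45, 11:45-13:15, 14:30-15:00, 15:30-18:15.
Alice free: 08:00-09:30, 11:45-13:30.
Farrukh free: 08:30-09:15, 12:00-13:30, 14:45-15:15.
Gabriel ∩ Viktor: 15:30-17:00.
Gabriel ∩ Viktor ∩ Alice: ∅.
Gabriel ∩ Viktor ∩ Alice ∩ Farrukh: ∅.
There is no time when everyone is free.

none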